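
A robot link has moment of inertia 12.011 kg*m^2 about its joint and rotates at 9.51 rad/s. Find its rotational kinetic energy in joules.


KE = (1/2)*I*omega^2 = 0.5*12.011*9.51^2 = 543.1380

543.1380 J


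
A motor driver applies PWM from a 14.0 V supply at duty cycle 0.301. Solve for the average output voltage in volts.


V_avg = V_supply * D = 14.0*0.301 = 4.2140

4.2140 V


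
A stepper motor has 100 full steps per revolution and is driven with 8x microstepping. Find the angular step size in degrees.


step = 360/(100*8) = 360/800 = 0.4500

0.4500 degrees


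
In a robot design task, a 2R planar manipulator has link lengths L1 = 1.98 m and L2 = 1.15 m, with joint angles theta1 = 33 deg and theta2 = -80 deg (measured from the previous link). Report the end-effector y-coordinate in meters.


y = L1*sin(th1) + L2*sin(th1+th2) = 1.98*sin(33 deg) + 1.15*sin(-47 deg) = 0.2373

0.2373 m


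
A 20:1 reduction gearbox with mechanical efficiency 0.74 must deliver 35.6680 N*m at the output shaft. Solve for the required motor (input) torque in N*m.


tau_in = tau_out / (N * eta) = 35.6680 / (20 * 0.74) = 2.4100

2.4100 N*m


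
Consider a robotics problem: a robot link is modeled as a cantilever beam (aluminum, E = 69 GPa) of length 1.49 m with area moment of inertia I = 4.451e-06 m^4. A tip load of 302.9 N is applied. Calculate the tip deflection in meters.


delta = F*L^3/(3*E*I) = 302.9*1.49^3/(3*6.900e+10*4.451e-06)
      = 1001.9777521/921357 = 0.0011

0.0011 m


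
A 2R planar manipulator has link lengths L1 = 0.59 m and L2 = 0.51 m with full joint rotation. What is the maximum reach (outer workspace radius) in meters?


r_max = L1 + L2 = 0.59 + 0.51 = 1.1000

1.1000 m


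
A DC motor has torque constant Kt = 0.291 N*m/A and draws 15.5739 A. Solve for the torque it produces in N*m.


tau = Kt * I = 0.291*15.5739 = 4.5320

4.5320 N*m


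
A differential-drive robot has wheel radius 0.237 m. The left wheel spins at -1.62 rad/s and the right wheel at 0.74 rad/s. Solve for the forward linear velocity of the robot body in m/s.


v = r*(wR + wL)/2 = 0.237*(0.74 + -1.62)/2 = -0.1043

-0.1043 m/s


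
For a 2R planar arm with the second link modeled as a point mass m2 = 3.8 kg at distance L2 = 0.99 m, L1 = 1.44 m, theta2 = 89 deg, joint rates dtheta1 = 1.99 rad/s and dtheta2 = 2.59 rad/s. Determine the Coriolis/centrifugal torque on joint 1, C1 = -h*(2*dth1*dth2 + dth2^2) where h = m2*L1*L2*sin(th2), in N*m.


h = m2*L1*L2*sin(th2) = 3.8*1.44*0.99*sin(89 deg) = 5.416455
C1 = -h*(2*1.99*2.59 + 2.59^2) = -5.416455*17.0163 = -92.1680

-92.1680 N*m


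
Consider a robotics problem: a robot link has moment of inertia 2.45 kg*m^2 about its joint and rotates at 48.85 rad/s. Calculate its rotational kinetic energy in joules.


KE = (1/2)*I*omega^2 = 0.5*2.45*48.85^2 = 2923.2451

2923.2451 J


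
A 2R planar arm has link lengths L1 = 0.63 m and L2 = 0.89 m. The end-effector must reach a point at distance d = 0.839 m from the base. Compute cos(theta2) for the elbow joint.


cos(th2) = (d^2 - L1^2 - L2^2)/(2*L1*L2) = (0.839^2 - 0.63^2 - 0.89^2)/(2*0.63*0.89) = -0.4326

-0.4326


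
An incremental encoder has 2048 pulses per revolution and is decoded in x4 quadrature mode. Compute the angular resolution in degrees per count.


resolution = 360 / (PPR * 4) = 360 / 8192 = 0.0439

0.0439 degrees


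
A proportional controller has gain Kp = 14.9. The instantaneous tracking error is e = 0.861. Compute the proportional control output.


u_P = Kp * e = 14.9 * 0.861 = 12.8289

12.8289


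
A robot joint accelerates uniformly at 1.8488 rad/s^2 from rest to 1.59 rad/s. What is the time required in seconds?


t = delta_omega / alpha = 1.59 / 1.8488 = 0.8600

0.8600 s


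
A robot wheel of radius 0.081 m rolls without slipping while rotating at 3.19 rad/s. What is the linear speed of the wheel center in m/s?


v = omega * r = 3.19 * 0.081 = 0.2584

0.2584 m/s


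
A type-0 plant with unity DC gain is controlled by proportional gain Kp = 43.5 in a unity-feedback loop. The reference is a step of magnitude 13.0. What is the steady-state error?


e_ss = R/(1 + Kp) = 13.0/(1 + 43.5) = 13.0/44.5000 = 0.2921

0.2921


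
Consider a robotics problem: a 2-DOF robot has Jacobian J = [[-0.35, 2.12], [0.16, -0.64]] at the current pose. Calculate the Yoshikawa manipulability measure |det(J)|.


det(J) = -0.35*-0.64 - (2.12)*(0.16) = -0.1152
|det(J)| = 0.1152

0.1152


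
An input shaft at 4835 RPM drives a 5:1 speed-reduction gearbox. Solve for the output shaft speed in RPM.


omega_out = omega_in / N = 4835 / 5 = 967.0000

967.0000 RPM


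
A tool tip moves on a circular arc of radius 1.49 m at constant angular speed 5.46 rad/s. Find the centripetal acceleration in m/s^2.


a_c = omega^2 * r = 5.46^2 * 1.49 = 44.4193

44.4193 m/s^2


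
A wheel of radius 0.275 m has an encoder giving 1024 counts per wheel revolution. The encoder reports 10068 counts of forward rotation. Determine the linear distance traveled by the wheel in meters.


revs = 10068/1024 = 9.832031
d = revs * 2*pi*r = 9.832031 * 2*pi*0.275 = 16.9885

16.9885 m


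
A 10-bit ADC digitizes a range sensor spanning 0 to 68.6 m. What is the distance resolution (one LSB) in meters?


res = range / 2^n = 68.6/2^10 = 68.6/1024 = 0.0670

0.0670 m


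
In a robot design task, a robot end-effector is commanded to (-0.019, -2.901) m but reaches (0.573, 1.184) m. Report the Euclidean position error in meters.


dx = 0.573 - (-0.019) = 0.5920, dy = 1.184 - (-2.901) = 4.0850
err = sqrt(0.350464 + 16.687225) = 4.1277

4.1277 m


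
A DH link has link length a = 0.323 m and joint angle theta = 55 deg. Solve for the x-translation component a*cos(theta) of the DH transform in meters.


a*cos(theta) = 0.323*cos(55 deg) = 0.1853

0.1853 m


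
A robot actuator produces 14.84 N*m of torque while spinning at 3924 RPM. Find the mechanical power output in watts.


omega = 3924 * 2*pi/60 = 410.920319 rad/s
P = tau * omega = 14.84 * 410.920319 = 6098.0575

6098.0575 W


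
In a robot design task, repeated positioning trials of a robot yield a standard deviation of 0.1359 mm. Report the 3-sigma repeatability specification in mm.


repeatability = 3*sigma = 3*0.1359 = 0.4077

0.4077 mm


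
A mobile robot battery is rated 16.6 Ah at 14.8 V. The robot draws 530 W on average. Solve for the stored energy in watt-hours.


E = capacity * V = 16.6*14.8 = 245.6800

245.6800 Wh


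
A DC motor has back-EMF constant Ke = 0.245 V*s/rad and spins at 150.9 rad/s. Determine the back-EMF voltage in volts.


V_emf = Ke * omega = 0.245*150.9 = 36.9705

36.9705 V


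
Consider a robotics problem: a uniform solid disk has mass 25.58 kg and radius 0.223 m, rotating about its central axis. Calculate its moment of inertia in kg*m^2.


I = (1/2)*m*R^2 = 0.5*25.58*0.223^2 = 0.6360

0.6360 kg*m^2


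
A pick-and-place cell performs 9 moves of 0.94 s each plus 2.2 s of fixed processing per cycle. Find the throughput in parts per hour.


T_cycle = 9*0.94 + 2.2 = 10.6600 s
rate = 3600/T = 337.7111

337.7111 parts/hour


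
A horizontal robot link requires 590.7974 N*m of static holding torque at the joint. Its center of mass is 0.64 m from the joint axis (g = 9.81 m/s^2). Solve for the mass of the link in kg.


m = tau / (g*L) = 590.7974 / (9.81 * 0.64) = 94.1000

94.1000 kg


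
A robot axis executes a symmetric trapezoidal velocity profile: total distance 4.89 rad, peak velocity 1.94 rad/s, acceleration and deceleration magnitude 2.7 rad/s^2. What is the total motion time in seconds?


t_acc = v/a = 1.94/2.7 = 0.718519 s
d_acc = v^2/(2a) = 0.696963 rad (each ramp)
d_cruise = 4.89 - 2*0.696963 = 3.496074 rad
t_cruise = 3.496074/1.94 = 1.802100 s
t_total = 2*0.718519 + 1.802100 = 3.2391

3.2391 s


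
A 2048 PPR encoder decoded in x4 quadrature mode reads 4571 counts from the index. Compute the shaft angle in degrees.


angle = counts * 360 / (PPR*4) = 4571 * 360 / 8192 = 200.8740

200.8740 degrees


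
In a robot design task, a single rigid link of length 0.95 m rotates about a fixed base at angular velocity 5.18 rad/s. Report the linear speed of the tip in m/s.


v = L*omega = 0.95 * 5.18 = 4.9210

4.9210 m/s


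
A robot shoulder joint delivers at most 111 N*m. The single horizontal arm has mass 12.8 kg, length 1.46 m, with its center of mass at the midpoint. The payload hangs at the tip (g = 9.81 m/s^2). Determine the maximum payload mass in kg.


tau_arm = m_arm*g*(L/2) = 12.8*9.81*1.46/2 = 91.6646 N*m
tau_payload = tau_max - tau_arm = 111 - 91.6646 = 19.3354
m_payload = tau_payload / (g*L) = 19.3354 / (9.81*1.46) = 1.3500

1.3500 kg


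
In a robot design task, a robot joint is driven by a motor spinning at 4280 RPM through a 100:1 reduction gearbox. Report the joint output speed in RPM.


omega_joint = omega_motor / N = 4280 / 100 = 42.8000

42.8000 RPM


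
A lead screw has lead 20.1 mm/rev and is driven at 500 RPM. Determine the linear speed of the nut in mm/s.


v = lead * (RPM/60) = 20.1*500/60 = 167.5000

167.5000 mm/s


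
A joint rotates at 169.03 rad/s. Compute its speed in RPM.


RPM = 169.03 * 60/(2*pi) = 1614.1176

1614.1176 RPM


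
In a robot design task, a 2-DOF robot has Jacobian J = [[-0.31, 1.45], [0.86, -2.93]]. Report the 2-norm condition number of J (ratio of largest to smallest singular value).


JJ^T eigenvalues: trace(JJ^T) = 11.5231, det(JJ^T) = det(J)^2 = 0.11471769
s_max^2 = (11.5231 + sqrt(132.32296285))/2 = 11.51313593
s_min^2 = (11.5231 - sqrt(132.32296285))/2 = 0.00996407
kappa = s_max/s_min = sqrt(11.51313593/0.00996407) = 33.9921

33.9921


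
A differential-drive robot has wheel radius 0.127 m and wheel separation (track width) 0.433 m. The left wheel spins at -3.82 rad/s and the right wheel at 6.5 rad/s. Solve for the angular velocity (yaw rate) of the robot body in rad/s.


omega = r*(wR - wL)/L = 0.127*(6.5 - (-3.82))/0.433 = 3.0269

3.0269 rad/s


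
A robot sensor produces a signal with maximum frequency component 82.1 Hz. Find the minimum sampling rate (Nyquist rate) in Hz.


f_s,min = 2*f_max = 2*82.1 = 164.2000

164.2000 Hz


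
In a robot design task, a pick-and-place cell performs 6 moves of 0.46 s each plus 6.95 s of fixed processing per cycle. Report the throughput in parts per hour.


T_cycle = 6*0.46 + 6.95 = 9.7100 s
rate = 3600/T = 370.7518

370.7518 parts/hour


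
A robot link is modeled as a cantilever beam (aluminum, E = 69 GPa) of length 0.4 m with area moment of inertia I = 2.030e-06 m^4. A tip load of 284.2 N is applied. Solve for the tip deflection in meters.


delta = F*L^3/(3*E*I) = 284.2*0.4^3/(3*6.900e+10*2.030e-06)
      = 18.1888/420210 = 4.3285e-05

4.3285e-05 m


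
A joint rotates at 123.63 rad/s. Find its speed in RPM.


RPM = 123.63 * 60/(2*pi) = 1180.5795

1180.5795 RPM


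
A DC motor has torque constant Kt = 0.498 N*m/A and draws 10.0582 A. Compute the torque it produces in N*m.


tau = Kt * I = 0.498*10.0582 = 5.0090

5.0090 N*m


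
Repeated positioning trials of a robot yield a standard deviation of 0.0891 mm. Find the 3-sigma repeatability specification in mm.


repeatability = 3*sigma = 3*0.0891 = 0.2673

0.2673 mm


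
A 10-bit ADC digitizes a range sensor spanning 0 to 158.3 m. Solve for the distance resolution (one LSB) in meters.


res = range / 2^n = 158.3/2^10 = 158.3/1024 = 0.1546

0.1546 m


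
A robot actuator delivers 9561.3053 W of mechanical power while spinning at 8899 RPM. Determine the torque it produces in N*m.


omega = 8899 * 2*pi/60 = 931.901101 rad/s
tau = P / omega = 9561.3053 / 931.901101 = 10.2600

10.2600 N*m


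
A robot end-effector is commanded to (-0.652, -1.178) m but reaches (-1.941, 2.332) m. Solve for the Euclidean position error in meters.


dx = -1.941 - (-0.652) = -1.2890, dy = 2.332 - (-1.178) = 3.5100
err = sqrt(1.661521 + 12.320100) = 3.7392

3.7392 m


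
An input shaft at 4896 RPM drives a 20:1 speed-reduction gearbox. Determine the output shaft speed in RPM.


omega_out = omega_in / N = 4896 / 20 = 244.8000

244.8000 RPM


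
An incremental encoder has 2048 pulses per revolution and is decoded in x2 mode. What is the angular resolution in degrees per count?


resolution = 360 / (PPR * 2) = 360 / 4096 = 0.0879

0.0879 degrees


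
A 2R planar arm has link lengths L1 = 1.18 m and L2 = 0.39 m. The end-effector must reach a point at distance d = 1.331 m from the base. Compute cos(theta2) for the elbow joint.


cos(th2) = (d^2 - L1^2 - L2^2)/(2*L1*L2) = (1.331^2 - 1.18^2 - 0.39^2)/(2*1.18*0.39) = 0.2467

0.2467


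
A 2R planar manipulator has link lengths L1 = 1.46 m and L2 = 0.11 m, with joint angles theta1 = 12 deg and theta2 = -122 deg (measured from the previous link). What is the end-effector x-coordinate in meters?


x = L1*cos(th1) + L2*cos(th1+th2) = 1.46*cos(12 deg) + 0.11*cos(-110 deg) = 1.3905

1.3905 m


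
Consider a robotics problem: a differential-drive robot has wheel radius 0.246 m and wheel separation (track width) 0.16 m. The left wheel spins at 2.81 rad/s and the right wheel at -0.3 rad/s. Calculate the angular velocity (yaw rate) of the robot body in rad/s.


omega = r*(wR - wL)/L = 0.246*(-0.3 - (2.81))/0.16 = -4.7816

-4.7816 rad/s


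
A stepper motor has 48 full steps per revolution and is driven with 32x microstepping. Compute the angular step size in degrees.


step = 360/(48*32) = 360/1536 = 0.2344

0.2344 degrees


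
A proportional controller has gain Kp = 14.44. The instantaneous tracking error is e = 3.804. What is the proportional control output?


u_P = Kp * e = 14.44 * 3.804 = 54.9298

54.9298


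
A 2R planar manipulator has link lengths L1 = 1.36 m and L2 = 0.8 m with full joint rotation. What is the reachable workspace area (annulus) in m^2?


r_max = L1 + L2 = 2.1600, r_min = |L1 - L2| = 0.5600
A = pi*(r_max^2 - r_min^2) = pi*(4.6656 - 0.3136) = 13.6722

13.6722 m^2


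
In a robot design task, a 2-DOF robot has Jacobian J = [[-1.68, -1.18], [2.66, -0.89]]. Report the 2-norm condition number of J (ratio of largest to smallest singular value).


JJ^T eigenvalues: trace(JJ^T) = 12.0825, det(JJ^T) = det(J)^2 = 21.47395600
s_max^2 = (12.0825 + sqrt(60.09098225))/2 = 9.91716867
s_min^2 = (12.0825 - sqrt(60.09098225))/2 = 2.16533133
kappa = s_max/s_min = sqrt(9.91716867/2.16533133) = 2.1401

2.1401


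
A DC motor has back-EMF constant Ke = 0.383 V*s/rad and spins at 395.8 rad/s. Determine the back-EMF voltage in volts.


V_emf = Ke * omega = 0.383*395.8 = 151.5914

151.5914 V


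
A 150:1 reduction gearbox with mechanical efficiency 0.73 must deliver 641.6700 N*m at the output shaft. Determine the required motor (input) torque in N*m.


tau_in = tau_out / (N * eta) = 641.6700 / (150 * 0.73) = 5.8600

5.8600 N*m


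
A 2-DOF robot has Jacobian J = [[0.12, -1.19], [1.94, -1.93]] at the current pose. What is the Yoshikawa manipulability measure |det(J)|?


det(J) = 0.12*-1.93 - (-1.19)*(1.94) = 2.0770
|det(J)| = 2.0770

2.0770


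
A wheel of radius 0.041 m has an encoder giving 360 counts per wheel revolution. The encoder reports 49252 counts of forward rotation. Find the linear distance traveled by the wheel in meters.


revs = 49252/360 = 136.811111
d = revs * 2*pi*r = 136.811111 * 2*pi*0.041 = 35.2440

35.2440 m


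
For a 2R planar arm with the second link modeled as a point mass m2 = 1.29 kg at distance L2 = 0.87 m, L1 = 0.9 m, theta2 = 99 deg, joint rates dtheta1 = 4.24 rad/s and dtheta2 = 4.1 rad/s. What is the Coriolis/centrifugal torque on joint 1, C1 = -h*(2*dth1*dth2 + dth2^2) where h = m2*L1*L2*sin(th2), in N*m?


h = m2*L1*L2*sin(th2) = 1.29*0.9*0.87*sin(99 deg) = 0.997634
C1 = -h*(2*4.24*4.1 + 4.1^2) = -0.997634*51.5780 = -51.4560

-51.4560 N*m


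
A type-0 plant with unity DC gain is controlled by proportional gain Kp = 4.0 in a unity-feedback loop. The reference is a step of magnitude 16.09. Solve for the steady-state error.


e_ss = R/(1 + Kp) = 16.09/(1 + 4.0) = 16.09/5.0000 = 3.2180

3.2180


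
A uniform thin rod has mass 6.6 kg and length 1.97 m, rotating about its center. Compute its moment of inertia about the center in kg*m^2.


I = (1/12)*m*L^2 = (1/12)*6.6*1.97^2 = 2.1345

2.1345 kg*m^2


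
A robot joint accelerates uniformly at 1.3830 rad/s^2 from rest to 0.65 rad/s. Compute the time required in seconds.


t = delta_omega / alpha = 0.65 / 1.3830 = 0.4700

0.4700 s


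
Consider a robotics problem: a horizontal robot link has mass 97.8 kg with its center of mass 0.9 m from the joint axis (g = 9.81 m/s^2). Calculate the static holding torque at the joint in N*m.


tau = m*g*L = 97.8 * 9.81 * 0.9 = 863.4762

863.4762 N*m


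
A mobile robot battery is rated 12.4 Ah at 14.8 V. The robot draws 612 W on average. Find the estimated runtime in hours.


E = 12.4*14.8 = 183.5200 Wh
t = E/P = 183.5200/612 = 0.2999

0.2999 hours


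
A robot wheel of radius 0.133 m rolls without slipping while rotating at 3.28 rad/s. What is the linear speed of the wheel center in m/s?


v = omega * r = 3.28 * 0.133 = 0.4362

0.4362 m/s


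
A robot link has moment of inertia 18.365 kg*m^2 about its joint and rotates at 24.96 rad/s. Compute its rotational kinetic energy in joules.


KE = (1/2)*I*omega^2 = 0.5*18.365*24.96^2 = 5720.7122

5720.7122 J


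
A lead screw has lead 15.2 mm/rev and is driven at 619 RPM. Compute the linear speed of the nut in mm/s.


v = lead * (RPM/60) = 15.2*619/60 = 156.8133

156.8133 mm/s


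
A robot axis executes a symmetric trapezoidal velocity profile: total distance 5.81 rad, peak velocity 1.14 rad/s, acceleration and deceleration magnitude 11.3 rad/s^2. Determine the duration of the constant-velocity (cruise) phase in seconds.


t_acc = v/a = 0.100885 s, d_acc = v^2/(2a) = 0.057504 rad each
d_cruise = 5.81 - 2*0.057504 = 5.694992 rad
t_cruise = d_cruise/v = 5.694992/1.14 = 4.9956

4.9956 s


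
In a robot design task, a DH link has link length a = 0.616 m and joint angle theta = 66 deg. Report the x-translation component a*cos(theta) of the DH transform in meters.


a*cos(theta) = 0.616*cos(66 deg) = 0.2505

0.2505 m


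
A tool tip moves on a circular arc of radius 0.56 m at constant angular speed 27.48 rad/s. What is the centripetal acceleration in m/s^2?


a_c = omega^2 * r = 27.48^2 * 0.56 = 422.8842

422.8842 m/s^2


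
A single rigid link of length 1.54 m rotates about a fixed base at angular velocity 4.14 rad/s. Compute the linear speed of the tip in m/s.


v = L*omega = 1.54 * 4.14 = 6.3756

6.3756 m/s


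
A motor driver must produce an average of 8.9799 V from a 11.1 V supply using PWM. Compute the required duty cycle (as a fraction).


D = V_avg/V_supply = 8.9799/11.1 = 0.8090

0.8090


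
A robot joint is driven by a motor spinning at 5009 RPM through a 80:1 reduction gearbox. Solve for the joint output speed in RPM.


omega_joint = omega_motor / N = 5009 / 80 = 62.6125

62.6125 RPM


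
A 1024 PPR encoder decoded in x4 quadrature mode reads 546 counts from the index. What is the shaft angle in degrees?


angle = counts * 360 / (PPR*4) = 546 * 360 / 4096 = 47.9883

47.9883 degrees


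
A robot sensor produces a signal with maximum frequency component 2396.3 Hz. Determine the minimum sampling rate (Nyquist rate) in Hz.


f_s,min = 2*f_max = 2*2396.3 = 4792.6000

4792.6000 Hz


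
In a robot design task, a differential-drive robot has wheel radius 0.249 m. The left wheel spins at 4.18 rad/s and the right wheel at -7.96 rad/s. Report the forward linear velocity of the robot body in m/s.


v = r*(wR + wL)/2 = 0.249*(-7.96 + 4.18)/2 = -0.4706

-0.4706 m/s


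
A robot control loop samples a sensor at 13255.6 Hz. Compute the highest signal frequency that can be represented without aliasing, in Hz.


f_max = f_s/2 = 13255.6/2 = 6627.8000

6627.8000 Hz


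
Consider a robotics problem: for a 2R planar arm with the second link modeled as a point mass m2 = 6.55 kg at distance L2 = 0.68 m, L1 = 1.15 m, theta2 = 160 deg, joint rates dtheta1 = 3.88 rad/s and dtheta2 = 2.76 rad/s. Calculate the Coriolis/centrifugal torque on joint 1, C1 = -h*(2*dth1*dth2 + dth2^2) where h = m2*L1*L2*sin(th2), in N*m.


h = m2*L1*L2*sin(th2) = 6.55*1.15*0.68*sin(160 deg) = 1.751861
C1 = -h*(2*3.88*2.76 + 2.76^2) = -1.751861*29.0352 = -50.8656

-50.8656 N*m


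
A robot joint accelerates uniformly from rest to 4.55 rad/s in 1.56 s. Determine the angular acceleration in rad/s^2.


alpha = delta_omega / t = 4.55 / 1.56 = 2.9167

2.9167 rad/s^2


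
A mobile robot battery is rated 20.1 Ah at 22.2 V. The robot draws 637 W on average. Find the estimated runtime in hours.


E = 20.1*22.2 = 446.2200 Wh
t = E/P = 446.2200/637 = 0.7005

0.7005 hours


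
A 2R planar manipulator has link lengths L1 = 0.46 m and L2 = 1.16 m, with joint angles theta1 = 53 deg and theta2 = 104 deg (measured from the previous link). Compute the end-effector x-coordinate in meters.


x = L1*cos(th1) + L2*cos(th1+th2) = 0.46*cos(53 deg) + 1.16*cos(157 deg) = -0.7910

-0.7910 m


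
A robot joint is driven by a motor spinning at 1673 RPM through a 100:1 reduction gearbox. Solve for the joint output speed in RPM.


omega_joint = omega_motor / N = 1673 / 100 = 16.7300

16.7300 RPM


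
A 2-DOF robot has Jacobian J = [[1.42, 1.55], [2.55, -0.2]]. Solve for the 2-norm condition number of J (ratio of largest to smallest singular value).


JJ^T eigenvalues: trace(JJ^T) = 10.9614, det(JJ^T) = det(J)^2 = 17.94793225
s_max^2 = (10.9614 + sqrt(48.36056096))/2 = 8.95778790
s_min^2 = (10.9614 - sqrt(48.36056096))/2 = 2.00361210
kappa = s_max/s_min = sqrt(8.95778790/2.00361210) = 2.1144

2.1144


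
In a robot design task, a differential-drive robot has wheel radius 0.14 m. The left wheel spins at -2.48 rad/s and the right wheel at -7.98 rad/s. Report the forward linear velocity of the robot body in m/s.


v = r*(wR + wL)/2 = 0.14*(-7.98 + -2.48)/2 = -0.7322

-0.7322 m/s


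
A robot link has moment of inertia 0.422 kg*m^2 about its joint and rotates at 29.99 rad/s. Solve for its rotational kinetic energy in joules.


KE = (1/2)*I*omega^2 = 0.5*0.422*29.99^2 = 189.7734

189.7734 J


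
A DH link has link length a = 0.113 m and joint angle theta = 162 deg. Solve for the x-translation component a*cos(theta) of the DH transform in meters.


a*cos(theta) = 0.113*cos(162 deg) = -0.1075

-0.1075 m


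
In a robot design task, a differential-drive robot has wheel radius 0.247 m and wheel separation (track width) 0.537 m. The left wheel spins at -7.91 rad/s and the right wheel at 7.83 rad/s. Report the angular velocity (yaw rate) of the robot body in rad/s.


omega = r*(wR - wL)/L = 0.247*(7.83 - (-7.91))/0.537 = 7.2398

7.2398 rad/s


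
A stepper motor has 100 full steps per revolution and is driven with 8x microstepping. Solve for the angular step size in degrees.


step = 360/(100*8) = 360/800 = 0.4500

0.4500 degrees


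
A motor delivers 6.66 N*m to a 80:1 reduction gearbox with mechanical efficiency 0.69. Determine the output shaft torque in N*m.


tau_out = tau_in * N * eta = 6.66 * 80 * 0.69 = 367.6320

367.6320 N*m


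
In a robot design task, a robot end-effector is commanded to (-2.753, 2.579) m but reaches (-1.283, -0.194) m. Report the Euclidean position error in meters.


dx = -1.283 - (-2.753) = 1.4700, dy = -0.194 - (2.579) = -2.7730
err = sqrt(2.160900 + 7.689529) = 3.1385

3.1385 m


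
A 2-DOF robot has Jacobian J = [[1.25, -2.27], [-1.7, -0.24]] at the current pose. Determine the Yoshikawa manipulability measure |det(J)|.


det(J) = 1.25*-0.24 - (-2.27)*(-1.7) = -4.1590
|det(J)| = 4.1590

4.1590


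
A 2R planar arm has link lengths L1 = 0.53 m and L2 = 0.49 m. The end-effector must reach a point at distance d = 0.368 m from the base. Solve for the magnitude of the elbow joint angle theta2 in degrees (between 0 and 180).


cos(th2) = (d^2 - L1^2 - L2^2)/(2*L1*L2) = (0.368^2 - 0.53^2 - 0.49^2)/(2*0.53*0.49) = -0.74234886
th2 = acos(-0.74234886) = 137.9319 deg

137.9319 degrees


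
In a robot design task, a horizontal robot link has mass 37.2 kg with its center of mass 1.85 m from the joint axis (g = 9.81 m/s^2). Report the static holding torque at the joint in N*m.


tau = m*g*L = 37.2 * 9.81 * 1.85 = 675.1242

675.1242 N*m


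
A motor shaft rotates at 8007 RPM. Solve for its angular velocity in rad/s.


omega = 8007 * 2*pi/60 = 838.4911

838.4911 rad/s


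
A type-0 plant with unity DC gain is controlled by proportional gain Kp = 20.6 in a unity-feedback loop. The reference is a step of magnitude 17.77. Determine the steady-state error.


e_ss = R/(1 + Kp) = 17.77/(1 + 20.6) = 17.77/21.6000 = 0.8227

0.8227


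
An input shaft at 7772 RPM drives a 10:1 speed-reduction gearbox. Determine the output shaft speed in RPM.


omega_out = omega_in / N = 7772 / 10 = 777.2000

777.2000 RPM


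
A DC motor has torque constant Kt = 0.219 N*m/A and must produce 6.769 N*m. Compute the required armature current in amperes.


I = tau / Kt = 6.769/0.219 = 30.9087

30.9087 A


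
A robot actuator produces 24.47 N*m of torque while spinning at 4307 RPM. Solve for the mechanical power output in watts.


omega = 4307 * 2*pi/60 = 451.027985 rad/s
P = tau * omega = 24.47 * 451.027985 = 11036.6548

11036.6548 W


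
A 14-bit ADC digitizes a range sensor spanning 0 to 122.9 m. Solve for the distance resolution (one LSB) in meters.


res = range / 2^n = 122.9/2^14 = 122.9/16384 = 0.0075

0.0075 m


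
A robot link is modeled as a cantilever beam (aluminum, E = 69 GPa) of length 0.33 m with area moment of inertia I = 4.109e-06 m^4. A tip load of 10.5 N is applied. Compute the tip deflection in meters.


delta = F*L^3/(3*E*I) = 10.5*0.33^3/(3*6.900e+10*4.109e-06)
      = 0.3773385/850563 = 4.4363e-07

4.4363e-07 m


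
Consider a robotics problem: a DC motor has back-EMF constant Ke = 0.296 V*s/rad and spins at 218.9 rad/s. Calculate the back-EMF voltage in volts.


V_emf = Ke * omega = 0.296*218.9 = 64.7944

64.7944 V


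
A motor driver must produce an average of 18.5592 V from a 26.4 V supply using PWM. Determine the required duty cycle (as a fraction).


D = V_avg/V_supply = 18.5592/26.4 = 0.7030

0.7030


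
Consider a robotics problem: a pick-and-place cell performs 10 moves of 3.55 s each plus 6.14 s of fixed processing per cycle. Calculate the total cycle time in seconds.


T = 10*3.55 + 6.14 = 41.6400

41.6400 s


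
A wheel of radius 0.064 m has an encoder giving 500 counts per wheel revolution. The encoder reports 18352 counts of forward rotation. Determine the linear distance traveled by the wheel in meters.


revs = 18352/500 = 36.704000
d = revs * 2*pi*r = 36.704000 * 2*pi*0.064 = 14.7596

14.7596 m


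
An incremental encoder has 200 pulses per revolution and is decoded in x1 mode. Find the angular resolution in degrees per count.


resolution = 360 / (PPR * 1) = 360 / 200 = 1.8000

1.8000 degrees


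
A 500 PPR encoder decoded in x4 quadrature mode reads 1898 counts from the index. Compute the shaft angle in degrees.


angle = counts * 360 / (PPR*4) = 1898 * 360 / 2000 = 341.6400

341.6400 degrees


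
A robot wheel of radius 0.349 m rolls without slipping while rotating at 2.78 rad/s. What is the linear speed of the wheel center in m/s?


v = omega * r = 2.78 * 0.349 = 0.9702

0.9702 m/s


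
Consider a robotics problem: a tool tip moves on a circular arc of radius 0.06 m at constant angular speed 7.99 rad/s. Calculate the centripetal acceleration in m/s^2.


a_c = omega^2 * r = 7.99^2 * 0.06 = 3.8304

3.8304 m/s^2


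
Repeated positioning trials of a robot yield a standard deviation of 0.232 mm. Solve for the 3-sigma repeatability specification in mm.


repeatability = 3*sigma = 3*0.232 = 0.6960

0.6960 mm


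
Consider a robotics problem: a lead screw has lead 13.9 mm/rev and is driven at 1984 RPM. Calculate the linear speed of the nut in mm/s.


v = lead * (RPM/60) = 13.9*1984/60 = 459.6267

459.6267 mm/s


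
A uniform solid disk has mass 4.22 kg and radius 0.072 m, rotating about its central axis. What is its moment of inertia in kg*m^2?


I = (1/2)*m*R^2 = 0.5*4.22*0.072^2 = 0.0109

0.0109 kg*m^2


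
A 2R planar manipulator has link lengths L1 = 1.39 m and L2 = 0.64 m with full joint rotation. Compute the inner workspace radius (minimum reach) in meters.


r_min = |L1 - L2| = |1.39 - 0.64| = 0.7500

0.7500 m


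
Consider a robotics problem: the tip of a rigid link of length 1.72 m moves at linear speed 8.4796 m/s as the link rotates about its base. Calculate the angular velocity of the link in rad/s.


omega = v / L = 8.4796 / 1.72 = 4.9300

4.9300 rad/s


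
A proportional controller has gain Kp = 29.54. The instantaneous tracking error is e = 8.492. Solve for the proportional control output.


u_P = Kp * e = 29.54 * 8.492 = 250.8537

250.8537


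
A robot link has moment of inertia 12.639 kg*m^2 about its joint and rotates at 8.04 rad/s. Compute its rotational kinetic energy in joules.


KE = (1/2)*I*omega^2 = 0.5*12.639*8.04^2 = 408.5026

408.5026 J


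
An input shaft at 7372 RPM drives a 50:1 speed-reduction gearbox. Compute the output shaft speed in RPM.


omega_out = omega_in / N = 7372 / 50 = 147.4400

147.4400 RPM


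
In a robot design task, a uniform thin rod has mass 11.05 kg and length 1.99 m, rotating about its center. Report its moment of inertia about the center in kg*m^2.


I = (1/12)*m*L^2 = (1/12)*11.05*1.99^2 = 3.6466

3.6466 kg*m^2


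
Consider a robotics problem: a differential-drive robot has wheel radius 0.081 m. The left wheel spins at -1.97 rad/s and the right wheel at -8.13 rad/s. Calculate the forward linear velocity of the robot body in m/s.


v = r*(wR + wL)/2 = 0.081*(-8.13 + -1.97)/2 = -0.4091

-0.4091 m/s


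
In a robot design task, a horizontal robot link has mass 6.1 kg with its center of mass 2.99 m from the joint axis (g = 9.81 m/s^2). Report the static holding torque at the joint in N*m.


tau = m*g*L = 6.1 * 9.81 * 2.99 = 178.9246

178.9246 N*m


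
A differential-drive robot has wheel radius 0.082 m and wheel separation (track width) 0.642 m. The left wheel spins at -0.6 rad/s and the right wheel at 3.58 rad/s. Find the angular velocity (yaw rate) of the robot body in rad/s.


omega = r*(wR - wL)/L = 0.082*(3.58 - (-0.6))/0.642 = 0.5339

0.5339 rad/s


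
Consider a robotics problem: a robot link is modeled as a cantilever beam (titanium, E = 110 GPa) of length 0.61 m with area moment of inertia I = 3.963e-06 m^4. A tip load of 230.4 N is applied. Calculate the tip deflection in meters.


delta = F*L^3/(3*E*I) = 230.4*0.61^3/(3*1.100e+11*3.963e-06)
      = 52.2964224/1307790 = 3.9988e-05

3.9988e-05 m


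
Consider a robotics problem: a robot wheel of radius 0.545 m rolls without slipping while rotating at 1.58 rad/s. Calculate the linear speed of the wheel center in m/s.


v = omega * r = 1.58 * 0.545 = 0.8611

0.8611 m/s


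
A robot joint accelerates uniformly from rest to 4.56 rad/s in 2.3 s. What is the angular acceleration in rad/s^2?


alpha = delta_omega / t = 4.56 / 2.3 = 1.9826

1.9826 rad/s^2


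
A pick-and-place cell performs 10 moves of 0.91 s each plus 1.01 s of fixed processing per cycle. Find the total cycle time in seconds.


T = 10*0.91 + 1.01 = 10.1100

10.1100 s


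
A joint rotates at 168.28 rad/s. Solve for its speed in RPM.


RPM = 168.28 * 60/(2*pi) = 1606.9556

1606.9556 RPM


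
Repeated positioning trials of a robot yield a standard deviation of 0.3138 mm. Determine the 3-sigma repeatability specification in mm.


repeatability = 3*sigma = 3*0.3138 = 0.9414

0.9414 mm


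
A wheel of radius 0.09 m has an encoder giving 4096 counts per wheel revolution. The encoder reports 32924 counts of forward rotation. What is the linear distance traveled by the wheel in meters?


revs = 32924/4096 = 8.038086
d = revs * 2*pi*r = 8.038086 * 2*pi*0.09 = 4.5454

4.5454 m


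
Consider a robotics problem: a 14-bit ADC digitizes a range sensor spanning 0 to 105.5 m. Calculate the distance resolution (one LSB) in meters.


res = range / 2^n = 105.5/2^14 = 105.5/16384 = 0.0064

0.0064 m


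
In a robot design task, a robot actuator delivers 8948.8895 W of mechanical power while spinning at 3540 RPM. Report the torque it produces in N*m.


omega = 3540 * 2*pi/60 = 370.707933 rad/s
tau = P / omega = 8948.8895 / 370.707933 = 24.1400

24.1400 N*m


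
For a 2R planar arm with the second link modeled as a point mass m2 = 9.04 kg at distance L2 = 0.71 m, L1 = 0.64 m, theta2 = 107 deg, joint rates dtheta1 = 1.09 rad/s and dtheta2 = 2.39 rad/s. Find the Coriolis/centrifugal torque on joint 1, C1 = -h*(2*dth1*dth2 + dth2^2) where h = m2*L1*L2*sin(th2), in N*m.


h = m2*L1*L2*sin(th2) = 9.04*0.64*0.71*sin(107 deg) = 3.928286
C1 = -h*(2*1.09*2.39 + 2.39^2) = -3.928286*10.9223 = -42.9059

-42.9059 N*m


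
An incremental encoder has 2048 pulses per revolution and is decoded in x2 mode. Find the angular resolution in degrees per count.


resolution = 360 / (PPR * 2) = 360 / 4096 = 0.0879

0.0879 degrees


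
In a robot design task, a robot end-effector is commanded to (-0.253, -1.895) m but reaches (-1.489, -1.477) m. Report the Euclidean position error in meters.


dx = -1.489 - (-0.253) = -1.2360, dy = -1.477 - (-1.895) = 0.4180
err = sqrt(1.527696 + 0.174724) = 1.3048

1.3048 m


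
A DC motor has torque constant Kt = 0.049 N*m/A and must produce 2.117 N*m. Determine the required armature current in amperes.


I = tau / Kt = 2.117/0.049 = 43.2041

43.2041 A


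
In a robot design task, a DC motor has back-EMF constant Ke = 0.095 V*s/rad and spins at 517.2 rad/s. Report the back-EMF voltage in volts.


V_emf = Ke * omega = 0.095*517.2 = 49.1340

49.1340 V


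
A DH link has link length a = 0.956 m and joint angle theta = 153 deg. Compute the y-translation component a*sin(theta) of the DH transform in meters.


a*sin(theta) = 0.956*sin(153 deg) = 0.4340

0.4340 m


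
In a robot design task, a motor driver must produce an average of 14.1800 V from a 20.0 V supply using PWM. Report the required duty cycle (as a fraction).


D = V_avg/V_supply = 14.1800/20.0 = 0.7090

0.7090


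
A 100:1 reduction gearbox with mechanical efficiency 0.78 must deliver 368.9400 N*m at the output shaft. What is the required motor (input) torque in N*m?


tau_in = tau_out / (N * eta) = 368.9400 / (100 * 0.78) = 4.7300

4.7300 N*m


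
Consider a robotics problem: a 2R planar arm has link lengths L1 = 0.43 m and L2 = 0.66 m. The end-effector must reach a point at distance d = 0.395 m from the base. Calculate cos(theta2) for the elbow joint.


cos(th2) = (d^2 - L1^2 - L2^2)/(2*L1*L2) = (0.395^2 - 0.43^2 - 0.66^2)/(2*0.43*0.66) = -0.8183

-0.8183


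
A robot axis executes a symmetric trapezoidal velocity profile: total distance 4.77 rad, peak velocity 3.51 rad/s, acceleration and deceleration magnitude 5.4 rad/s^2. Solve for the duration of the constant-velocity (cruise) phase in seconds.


t_acc = v/a = 0.650000 s, d_acc = v^2/(2a) = 1.140750 rad each
d_cruise = 4.77 - 2*1.140750 = 2.488500 rad
t_cruise = d_cruise/v = 2.488500/3.51 = 0.7090

0.7090 s


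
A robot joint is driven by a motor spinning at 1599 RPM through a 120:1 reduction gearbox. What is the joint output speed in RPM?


omega_joint = omega_motor / N = 1599 / 120 = 13.3250

13.3250 RPM


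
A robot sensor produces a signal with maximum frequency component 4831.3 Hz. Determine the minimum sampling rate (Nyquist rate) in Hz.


f_s,min = 2*f_max = 2*4831.3 = 9662.6000

9662.6000 Hz


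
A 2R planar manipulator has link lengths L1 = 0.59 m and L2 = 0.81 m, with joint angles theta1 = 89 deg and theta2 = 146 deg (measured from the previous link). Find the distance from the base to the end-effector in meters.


x = L1*cos(th1) + L2*cos(th1+th2) = -0.454300
y = L1*sin(th1) + L2*sin(th1+th2) = -0.073603
d = sqrt(x^2 + y^2) = sqrt(0.206388 + 0.005417) = 0.4602

0.4602 m


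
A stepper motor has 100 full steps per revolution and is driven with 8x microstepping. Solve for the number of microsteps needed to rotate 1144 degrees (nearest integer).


step_size = 360/(100*8) = 360/800 = 0.450000 deg
n = 1144/(360/800) = 1144*800/360 = 2542.2222 -> 2542

2542 steps


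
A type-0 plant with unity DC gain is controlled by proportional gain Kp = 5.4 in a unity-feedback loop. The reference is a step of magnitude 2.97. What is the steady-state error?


e_ss = R/(1 + Kp) = 2.97/(1 + 5.4) = 2.97/6.4000 = 0.4641

0.4641


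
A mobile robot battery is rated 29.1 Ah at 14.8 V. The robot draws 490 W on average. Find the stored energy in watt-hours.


E = capacity * V = 29.1*14.8 = 430.6800

430.6800 Wh


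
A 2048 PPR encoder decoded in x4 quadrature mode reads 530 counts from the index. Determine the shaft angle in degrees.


angle = counts * 360 / (PPR*4) = 530 * 360 / 8192 = 23.2910

23.2910 degrees


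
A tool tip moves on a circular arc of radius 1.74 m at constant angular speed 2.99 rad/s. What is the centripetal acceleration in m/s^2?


a_c = omega^2 * r = 2.99^2 * 1.74 = 15.5558

15.5558 m/s^2


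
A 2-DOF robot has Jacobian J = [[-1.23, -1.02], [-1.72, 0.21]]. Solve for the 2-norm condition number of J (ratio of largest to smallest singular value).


JJ^T eigenvalues: trace(JJ^T) = 5.5558, det(JJ^T) = det(J)^2 = 4.05096129
s_max^2 = (5.5558 + sqrt(14.66306848))/2 = 4.69251931
s_min^2 = (5.5558 - sqrt(14.66306848))/2 = 0.86328069
kappa = s_max/s_min = sqrt(4.69251931/0.86328069) = 2.3315

2.3315


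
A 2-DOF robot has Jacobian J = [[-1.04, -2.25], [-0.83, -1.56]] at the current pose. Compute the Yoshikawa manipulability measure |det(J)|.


det(J) = -1.04*-1.56 - (-2.25)*(-0.83) = -0.2451
|det(J)| = 0.2451

0.2451


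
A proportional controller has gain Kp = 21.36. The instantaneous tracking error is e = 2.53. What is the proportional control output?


u_P = Kp * e = 21.36 * 2.53 = 54.0408

54.0408


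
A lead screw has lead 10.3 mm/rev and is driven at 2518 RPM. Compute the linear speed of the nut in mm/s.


v = lead * (RPM/60) = 10.3*2518/60 = 432.2567

432.2567 mm/s


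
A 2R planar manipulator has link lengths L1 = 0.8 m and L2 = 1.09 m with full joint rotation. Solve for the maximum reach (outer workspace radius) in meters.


r_max = L1 + L2 = 0.8 + 1.09 = 1.8900

1.8900 m


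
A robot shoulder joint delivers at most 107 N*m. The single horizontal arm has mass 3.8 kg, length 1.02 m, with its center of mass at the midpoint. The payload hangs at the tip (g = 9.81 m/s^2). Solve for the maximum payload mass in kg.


tau_arm = m_arm*g*(L/2) = 3.8*9.81*1.02/2 = 19.0118 N*m
tau_payload = tau_max - tau_arm = 107 - 19.0118 = 87.9882
m_payload = tau_payload / (g*L) = 87.9882 / (9.81*1.02) = 8.7934

8.7934 kg


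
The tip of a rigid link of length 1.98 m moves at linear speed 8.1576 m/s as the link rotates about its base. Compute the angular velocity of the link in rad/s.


omega = v / L = 8.1576 / 1.98 = 4.1200

4.1200 rad/s


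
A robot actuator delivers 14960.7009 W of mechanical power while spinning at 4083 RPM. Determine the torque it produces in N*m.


omega = 4083 * 2*pi/60 = 427.570760 rad/s
tau = P / omega = 14960.7009 / 427.570760 = 34.9900

34.9900 N*m


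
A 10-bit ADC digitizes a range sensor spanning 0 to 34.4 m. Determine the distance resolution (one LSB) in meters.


res = range / 2^n = 34.4/2^10 = 34.4/1024 = 0.0336

0.0336 m
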